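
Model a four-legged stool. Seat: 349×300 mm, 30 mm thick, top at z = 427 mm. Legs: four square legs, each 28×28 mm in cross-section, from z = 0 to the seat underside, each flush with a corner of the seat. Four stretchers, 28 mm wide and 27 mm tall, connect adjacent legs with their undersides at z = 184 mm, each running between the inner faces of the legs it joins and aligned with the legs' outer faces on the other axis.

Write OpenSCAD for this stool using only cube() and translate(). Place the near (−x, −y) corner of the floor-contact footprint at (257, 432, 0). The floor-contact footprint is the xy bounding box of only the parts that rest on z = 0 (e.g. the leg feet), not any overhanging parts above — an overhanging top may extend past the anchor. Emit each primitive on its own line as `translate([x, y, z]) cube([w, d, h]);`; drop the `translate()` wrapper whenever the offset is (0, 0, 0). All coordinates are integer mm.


// leg_h = 427 - 30 = 397
// stretcher span = 349 - 2*28 = 293
translate([257, 432, 397]) cube([349, 300, 30]);
translate([257, 432, 0]) cube([28, 28, 397]);
translate([578, 432, 0]) cube([28, 28, 397]);
translate([257, 704, 0]) cube([28, 28, 397]);
translate([578, 704, 0]) cube([28, 28, 397]);
translate([285, 432, 184]) cube([293, 28, 27]);
translate([285, 704, 184]) cube([293, 28, 27]);
translate([257, 460, 184]) cube([28, 244, 27]);
translate([578, 460, 184]) cube([28, 244, 27]);


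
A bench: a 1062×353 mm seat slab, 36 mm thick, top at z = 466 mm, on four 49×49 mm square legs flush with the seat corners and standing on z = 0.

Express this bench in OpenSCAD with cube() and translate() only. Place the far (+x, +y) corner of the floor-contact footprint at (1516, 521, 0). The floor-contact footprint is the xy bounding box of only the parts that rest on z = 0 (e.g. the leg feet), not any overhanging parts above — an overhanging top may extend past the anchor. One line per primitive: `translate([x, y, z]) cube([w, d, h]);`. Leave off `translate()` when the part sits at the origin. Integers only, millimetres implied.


translate([454, 168, 430]) cube([1062, 353, 36]);
translate([454, 168, 0]) cube([49, 49, 430]);
translate([454, 472, 0]) cube([49, 49, 430]);
translate([1467, 168, 0]) cube([49, 49, 430]);
translate([1467, 472, 0]) cube([49, 49, 430]);


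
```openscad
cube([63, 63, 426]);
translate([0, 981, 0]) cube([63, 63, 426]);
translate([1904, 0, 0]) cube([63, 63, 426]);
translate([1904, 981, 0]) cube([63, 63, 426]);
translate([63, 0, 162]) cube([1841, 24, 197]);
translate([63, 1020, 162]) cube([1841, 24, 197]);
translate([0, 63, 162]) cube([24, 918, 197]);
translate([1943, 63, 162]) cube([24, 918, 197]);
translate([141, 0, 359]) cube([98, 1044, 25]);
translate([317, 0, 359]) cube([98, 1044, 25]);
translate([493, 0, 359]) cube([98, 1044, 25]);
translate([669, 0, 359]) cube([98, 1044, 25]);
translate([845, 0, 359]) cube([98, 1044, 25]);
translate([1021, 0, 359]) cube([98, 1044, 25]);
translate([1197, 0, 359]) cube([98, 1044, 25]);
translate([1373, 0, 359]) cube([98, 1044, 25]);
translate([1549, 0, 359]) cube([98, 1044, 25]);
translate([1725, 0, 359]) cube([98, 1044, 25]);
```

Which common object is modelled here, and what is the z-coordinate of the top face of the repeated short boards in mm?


A bed frame. The slat-top height is 384 mm.

Four posts, four rails, and a row of slats — a bed frame. Slats sit on the rails at z = 162 + 197 = 359; with slat thickness 25, the top is 384 mm.


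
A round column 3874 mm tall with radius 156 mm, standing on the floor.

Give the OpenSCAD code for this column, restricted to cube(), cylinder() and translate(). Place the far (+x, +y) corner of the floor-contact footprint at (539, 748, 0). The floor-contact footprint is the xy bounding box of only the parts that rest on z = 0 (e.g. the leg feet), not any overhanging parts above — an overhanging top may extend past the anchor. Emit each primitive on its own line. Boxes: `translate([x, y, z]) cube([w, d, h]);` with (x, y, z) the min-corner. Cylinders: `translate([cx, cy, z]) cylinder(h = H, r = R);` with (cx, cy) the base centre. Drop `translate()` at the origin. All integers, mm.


translate([383, 592, 0]) cylinder(h = 3874, r = 156);


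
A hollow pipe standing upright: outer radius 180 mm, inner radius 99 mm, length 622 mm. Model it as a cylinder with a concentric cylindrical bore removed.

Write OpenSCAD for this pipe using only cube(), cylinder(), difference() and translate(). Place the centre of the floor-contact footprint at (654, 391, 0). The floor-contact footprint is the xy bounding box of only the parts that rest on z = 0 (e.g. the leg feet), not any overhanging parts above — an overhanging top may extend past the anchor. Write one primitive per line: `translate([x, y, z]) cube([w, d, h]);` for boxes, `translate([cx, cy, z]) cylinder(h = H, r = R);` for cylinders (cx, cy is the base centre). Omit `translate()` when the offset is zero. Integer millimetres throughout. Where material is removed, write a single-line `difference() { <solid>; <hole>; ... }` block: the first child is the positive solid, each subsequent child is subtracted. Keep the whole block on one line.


difference() { translate([654, 391, 0]) cylinder(h = 622, r = 180); translate([654, 391, 0]) cylinder(h = 622, r = 99); }


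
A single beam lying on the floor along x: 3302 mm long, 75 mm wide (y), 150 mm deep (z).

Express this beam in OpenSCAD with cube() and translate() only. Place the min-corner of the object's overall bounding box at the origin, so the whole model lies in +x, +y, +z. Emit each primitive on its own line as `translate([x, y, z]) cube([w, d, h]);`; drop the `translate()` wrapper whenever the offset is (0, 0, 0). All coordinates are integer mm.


cube([3302, 75, 150]);


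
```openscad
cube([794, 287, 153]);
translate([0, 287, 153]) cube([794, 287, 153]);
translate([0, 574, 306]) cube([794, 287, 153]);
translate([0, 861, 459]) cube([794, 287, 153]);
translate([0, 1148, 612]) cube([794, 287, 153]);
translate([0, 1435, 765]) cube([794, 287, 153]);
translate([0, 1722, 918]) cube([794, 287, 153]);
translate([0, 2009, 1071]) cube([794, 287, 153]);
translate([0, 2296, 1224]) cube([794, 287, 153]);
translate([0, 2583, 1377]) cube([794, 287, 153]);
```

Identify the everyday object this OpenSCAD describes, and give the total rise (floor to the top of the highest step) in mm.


A staircase. The total rise is 1530 mm.

10 identical blocks, each offset up and back from the previous — a staircase. Each step is 153 mm tall and there are 10 of them, so the total rise is 10 × 153 = 1530 mm.


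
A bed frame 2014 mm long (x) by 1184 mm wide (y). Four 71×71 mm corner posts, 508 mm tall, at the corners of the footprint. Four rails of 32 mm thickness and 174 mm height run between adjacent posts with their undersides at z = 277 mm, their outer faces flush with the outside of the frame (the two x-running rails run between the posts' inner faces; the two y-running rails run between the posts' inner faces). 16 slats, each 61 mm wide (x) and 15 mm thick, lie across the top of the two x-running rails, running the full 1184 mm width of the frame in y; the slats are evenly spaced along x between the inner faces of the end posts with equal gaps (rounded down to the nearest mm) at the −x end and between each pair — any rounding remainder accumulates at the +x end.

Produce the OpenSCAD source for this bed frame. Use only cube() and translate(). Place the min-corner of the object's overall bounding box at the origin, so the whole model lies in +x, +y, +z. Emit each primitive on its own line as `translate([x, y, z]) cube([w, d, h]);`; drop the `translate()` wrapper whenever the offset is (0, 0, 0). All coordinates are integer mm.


cube([71, 71, 508]);
translate([0, 1113, 0]) cube([71, 71, 508]);
translate([1943, 0, 0]) cube([71, 71, 508]);
translate([1943, 1113, 0]) cube([71, 71, 508]);
translate([71, 0, 277]) cube([1872, 32, 174]);
translate([71, 1152, 277]) cube([1872, 32, 174]);
translate([0, 71, 277]) cube([32, 1042, 174]);
translate([1982, 71, 277]) cube([32, 1042, 174]);
translate([123, 0, 451]) cube([61, 1184, 15]);
translate([236, 0, 451]) cube([61, 1184, 15]);
translate([349, 0, 451]) cube([61, 1184, 15]);
translate([462, 0, 451]) cube([61, 1184, 15]);
translate([575, 0, 451]) cube([61, 1184, 15]);
translate([688, 0, 451]) cube([61, 1184, 15]);
translate([801, 0, 451]) cube([61, 1184, 15]);
translate([914, 0, 451]) cube([61, 1184, 15]);
translate([1027, 0, 451]) cube([61, 1184, 15]);
translate([1140, 0, 451]) cube([61, 1184, 15]);
translate([1253, 0, 451]) cube([61, 1184, 15]);
translate([1366, 0, 451]) cube([61, 1184, 15]);
translate([1479, 0, 451]) cube([61, 1184, 15]);
translate([1592, 0, 451]) cube([61, 1184, 15]);
translate([1705, 0, 451]) cube([61, 1184, 15]);
translate([1818, 0, 451]) cube([61, 1184, 15]);


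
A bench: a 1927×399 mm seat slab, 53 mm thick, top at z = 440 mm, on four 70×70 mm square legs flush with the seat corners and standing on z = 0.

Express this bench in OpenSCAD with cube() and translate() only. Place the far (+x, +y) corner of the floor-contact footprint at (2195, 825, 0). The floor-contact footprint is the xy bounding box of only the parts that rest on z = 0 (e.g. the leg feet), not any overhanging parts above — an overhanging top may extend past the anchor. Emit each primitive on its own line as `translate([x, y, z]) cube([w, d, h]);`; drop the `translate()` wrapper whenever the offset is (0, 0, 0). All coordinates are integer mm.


// leg_h = 440 − 53 = 387
translate([268, 426, 387]) cube([1927, 399, 53]);
translate([268, 426, 0]) cube([70, 70, 387]);
translate([268, 755, 0]) cube([70, 70, 387]);
translate([2125, 426, 0]) cube([70, 70, 387]);
translate([2125, 755, 0]) cube([70, 70, 387]);


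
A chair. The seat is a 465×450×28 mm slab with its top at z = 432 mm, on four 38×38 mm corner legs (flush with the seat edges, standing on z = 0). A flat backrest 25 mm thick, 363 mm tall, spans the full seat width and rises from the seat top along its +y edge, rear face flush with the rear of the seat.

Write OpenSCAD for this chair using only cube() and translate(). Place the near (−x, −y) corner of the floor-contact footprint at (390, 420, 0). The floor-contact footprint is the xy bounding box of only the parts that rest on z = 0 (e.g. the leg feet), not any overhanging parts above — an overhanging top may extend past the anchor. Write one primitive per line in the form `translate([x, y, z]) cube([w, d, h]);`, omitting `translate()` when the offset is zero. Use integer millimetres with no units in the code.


// leg_h = 432 - 28 = 404
translate([390, 420, 404]) cube([465, 450, 28]);
translate([390, 420, 0]) cube([38, 38, 404]);
translate([817, 420, 0]) cube([38, 38, 404]);
translate([390, 832, 0]) cube([38, 38, 404]);
translate([817, 832, 0]) cube([38, 38, 404]);
translate([390, 845, 432]) cube([465, 25, 363]);


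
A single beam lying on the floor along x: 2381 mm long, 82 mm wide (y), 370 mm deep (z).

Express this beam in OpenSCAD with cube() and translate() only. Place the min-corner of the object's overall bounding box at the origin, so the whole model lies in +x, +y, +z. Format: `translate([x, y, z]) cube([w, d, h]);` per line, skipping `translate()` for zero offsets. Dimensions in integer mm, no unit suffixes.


cube([2381, 82, 370]);


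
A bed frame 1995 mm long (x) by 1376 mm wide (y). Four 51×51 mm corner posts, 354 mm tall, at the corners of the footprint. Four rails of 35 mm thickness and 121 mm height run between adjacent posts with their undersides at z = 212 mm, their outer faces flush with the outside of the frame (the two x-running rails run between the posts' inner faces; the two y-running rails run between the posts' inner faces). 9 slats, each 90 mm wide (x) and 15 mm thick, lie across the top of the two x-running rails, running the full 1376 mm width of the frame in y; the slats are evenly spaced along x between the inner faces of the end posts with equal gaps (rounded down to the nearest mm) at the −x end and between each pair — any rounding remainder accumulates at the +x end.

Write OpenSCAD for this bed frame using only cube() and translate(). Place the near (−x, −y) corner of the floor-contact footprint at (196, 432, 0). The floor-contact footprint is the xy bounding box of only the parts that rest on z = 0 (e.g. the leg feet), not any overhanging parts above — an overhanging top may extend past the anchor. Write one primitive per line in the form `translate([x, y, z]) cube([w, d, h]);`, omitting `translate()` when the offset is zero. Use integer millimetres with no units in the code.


translate([196, 432, 0]) cube([51, 51, 354]);
translate([196, 1757, 0]) cube([51, 51, 354]);
translate([2140, 432, 0]) cube([51, 51, 354]);
translate([2140, 1757, 0]) cube([51, 51, 354]);
translate([247, 432, 212]) cube([1893, 35, 121]);
translate([247, 1773, 212]) cube([1893, 35, 121]);
translate([196, 483, 212]) cube([35, 1274, 121]);
translate([2156, 483, 212]) cube([35, 1274, 121]);
translate([355, 432, 333]) cube([90, 1376, 15]);
translate([553, 432, 333]) cube([90, 1376, 15]);
translate([751, 432, 333]) cube([90, 1376, 15]);
translate([949, 432, 333]) cube([90, 1376, 15]);
translate([1147, 432, 333]) cube([90, 1376, 15]);
translate([1345, 432, 333]) cube([90, 1376, 15]);
translate([1543, 432, 333]) cube([90, 1376, 15]);
translate([1741, 432, 333]) cube([90, 1376, 15]);
translate([1939, 432, 333]) cube([90, 1376, 15]);


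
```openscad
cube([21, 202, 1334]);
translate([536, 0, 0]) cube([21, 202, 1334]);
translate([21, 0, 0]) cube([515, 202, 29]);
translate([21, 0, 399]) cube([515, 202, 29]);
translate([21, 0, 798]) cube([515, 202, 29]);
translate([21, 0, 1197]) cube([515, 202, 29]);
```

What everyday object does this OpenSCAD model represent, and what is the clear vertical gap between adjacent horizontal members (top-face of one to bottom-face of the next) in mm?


A bookshelf. The clear shelf gap is 370 mm.

Two tall side panels with 4 horizontal boards between them — a bookshelf. The first two shelf undersides are at z = 0 and z = 399; with shelf thickness 29, the clear gap is 399 − 0 − 29 = 370 mm.


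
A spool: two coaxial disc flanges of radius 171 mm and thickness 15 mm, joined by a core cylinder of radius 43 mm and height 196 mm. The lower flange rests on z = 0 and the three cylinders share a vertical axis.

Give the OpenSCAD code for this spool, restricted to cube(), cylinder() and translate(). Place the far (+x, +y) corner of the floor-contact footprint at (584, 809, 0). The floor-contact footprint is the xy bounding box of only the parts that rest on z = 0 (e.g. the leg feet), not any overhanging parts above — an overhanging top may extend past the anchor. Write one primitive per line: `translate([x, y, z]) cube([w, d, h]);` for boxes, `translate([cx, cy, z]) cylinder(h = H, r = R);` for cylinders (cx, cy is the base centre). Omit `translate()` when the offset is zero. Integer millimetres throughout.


translate([413, 638, 0]) cylinder(h = 15, r = 171);
translate([413, 638, 15]) cylinder(h = 196, r = 43);
translate([413, 638, 211]) cylinder(h = 15, r = 171);


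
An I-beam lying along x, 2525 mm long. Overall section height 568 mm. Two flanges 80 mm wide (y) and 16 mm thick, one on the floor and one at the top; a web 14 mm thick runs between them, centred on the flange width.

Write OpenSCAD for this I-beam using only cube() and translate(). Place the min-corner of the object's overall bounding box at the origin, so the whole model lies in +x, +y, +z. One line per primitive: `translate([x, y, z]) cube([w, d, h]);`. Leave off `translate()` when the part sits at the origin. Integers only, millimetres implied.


cube([2525, 80, 16]);
translate([0, 33, 16]) cube([2525, 14, 536]);
translate([0, 0, 552]) cube([2525, 80, 16]);


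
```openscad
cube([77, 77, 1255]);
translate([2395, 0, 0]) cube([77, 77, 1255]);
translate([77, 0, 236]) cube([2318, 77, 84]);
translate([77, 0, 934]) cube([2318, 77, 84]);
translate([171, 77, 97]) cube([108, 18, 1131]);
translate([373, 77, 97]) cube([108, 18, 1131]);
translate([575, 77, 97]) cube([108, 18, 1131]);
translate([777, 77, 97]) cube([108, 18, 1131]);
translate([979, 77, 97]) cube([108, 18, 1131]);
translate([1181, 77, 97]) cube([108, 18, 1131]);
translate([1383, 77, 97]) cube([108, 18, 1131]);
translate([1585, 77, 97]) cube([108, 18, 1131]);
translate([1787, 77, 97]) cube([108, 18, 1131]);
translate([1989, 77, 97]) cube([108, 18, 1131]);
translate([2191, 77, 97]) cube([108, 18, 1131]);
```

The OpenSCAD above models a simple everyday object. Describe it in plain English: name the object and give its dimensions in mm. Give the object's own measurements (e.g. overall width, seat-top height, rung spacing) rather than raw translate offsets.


A fence section. Two 77×77 mm posts, 1255 mm tall, stand on the floor with a clear span of 2318 mm between their inner faces. Two horizontal rails of 77×84 mm section span the gap between the posts with their undersides at z = 236 mm and z = 934 mm, flush with the posts' −y face. 11 pickets, each 108 mm wide, 18 mm thick and 1131 mm tall, are fixed to the +y face of the rails with their bottoms at z = 97 mm, spaced across the span with a 94 mm gap after the −x post and between neighbouring pickets, with 96 mm left before the +x post.


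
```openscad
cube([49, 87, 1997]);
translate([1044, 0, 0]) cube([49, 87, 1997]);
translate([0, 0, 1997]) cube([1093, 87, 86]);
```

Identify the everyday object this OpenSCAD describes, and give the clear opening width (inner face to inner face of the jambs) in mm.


A door frame. The clear opening width is 995 mm.

Two 1997 mm tall posts with a header on top — a door frame. The left jamb is 49 mm wide at x = 0; the right jamb starts at x = 1044. The clear opening is 1044 − 49 = 995 mm.


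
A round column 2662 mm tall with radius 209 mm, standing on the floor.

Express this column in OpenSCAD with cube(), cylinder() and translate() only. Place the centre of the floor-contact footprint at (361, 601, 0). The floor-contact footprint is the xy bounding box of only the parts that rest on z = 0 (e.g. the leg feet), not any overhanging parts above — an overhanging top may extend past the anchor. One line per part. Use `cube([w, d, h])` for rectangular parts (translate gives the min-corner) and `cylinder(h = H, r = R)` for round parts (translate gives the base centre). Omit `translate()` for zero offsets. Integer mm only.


translate([361, 601, 0]) cylinder(h = 2662, r = 209);


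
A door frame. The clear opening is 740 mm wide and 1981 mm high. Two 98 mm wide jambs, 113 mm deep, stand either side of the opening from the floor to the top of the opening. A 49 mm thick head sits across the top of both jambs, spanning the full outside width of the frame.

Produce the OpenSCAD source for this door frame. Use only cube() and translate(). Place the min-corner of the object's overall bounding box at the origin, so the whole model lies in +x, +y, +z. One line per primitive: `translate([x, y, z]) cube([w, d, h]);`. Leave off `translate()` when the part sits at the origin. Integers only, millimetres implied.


cube([98, 113, 1981]);
translate([838, 0, 0]) cube([98, 113, 1981]);
translate([0, 0, 1981]) cube([936, 113, 49]);


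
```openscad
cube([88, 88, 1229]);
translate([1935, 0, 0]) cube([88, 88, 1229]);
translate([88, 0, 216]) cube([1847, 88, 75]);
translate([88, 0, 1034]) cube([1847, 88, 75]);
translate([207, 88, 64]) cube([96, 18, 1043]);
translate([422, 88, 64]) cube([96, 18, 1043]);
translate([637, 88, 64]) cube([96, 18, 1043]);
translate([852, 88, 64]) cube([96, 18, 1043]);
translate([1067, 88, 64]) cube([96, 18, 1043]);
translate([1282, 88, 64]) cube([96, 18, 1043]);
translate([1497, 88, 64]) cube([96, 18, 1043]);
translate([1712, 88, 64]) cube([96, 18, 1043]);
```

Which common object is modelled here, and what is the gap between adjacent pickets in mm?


A fence section. The picket gap is 119 mm.

Two posts, two rails, 8 pickets — a fence section. Span 1847 mm holds 8 pickets of 96 mm with 9 equal gaps: ⌊(1847 − 8·96) / 9⌋ = 119 mm.


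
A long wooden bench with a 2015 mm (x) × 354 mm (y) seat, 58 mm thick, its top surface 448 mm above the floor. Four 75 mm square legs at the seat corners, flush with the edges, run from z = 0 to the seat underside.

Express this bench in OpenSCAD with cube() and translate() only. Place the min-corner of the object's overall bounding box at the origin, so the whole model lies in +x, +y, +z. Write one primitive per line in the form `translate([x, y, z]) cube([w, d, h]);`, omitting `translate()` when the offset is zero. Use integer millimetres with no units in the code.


// leg_h = 448 − 58 = 390
translate([0, 0, 390]) cube([2015, 354, 58]);
cube([75, 75, 390]);
translate([0, 279, 0]) cube([75, 75, 390]);
translate([1940, 0, 0]) cube([75, 75, 390]);
translate([1940, 279, 0]) cube([75, 75, 390]);


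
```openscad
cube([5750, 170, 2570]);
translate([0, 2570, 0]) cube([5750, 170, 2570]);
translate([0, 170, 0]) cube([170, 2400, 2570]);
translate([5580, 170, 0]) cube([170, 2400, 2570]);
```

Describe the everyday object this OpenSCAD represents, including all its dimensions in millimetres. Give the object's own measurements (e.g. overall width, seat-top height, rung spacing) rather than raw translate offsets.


The wall frame of a small rectangular building: four walls, each 2570 mm tall and 170 mm thick, enclosing a footprint 5750 mm (x) by 2740 mm (y) outside-to-outside, with no floor or roof. The front and back walls (the −y and +y sides) span the full width; the two side walls fit between them.


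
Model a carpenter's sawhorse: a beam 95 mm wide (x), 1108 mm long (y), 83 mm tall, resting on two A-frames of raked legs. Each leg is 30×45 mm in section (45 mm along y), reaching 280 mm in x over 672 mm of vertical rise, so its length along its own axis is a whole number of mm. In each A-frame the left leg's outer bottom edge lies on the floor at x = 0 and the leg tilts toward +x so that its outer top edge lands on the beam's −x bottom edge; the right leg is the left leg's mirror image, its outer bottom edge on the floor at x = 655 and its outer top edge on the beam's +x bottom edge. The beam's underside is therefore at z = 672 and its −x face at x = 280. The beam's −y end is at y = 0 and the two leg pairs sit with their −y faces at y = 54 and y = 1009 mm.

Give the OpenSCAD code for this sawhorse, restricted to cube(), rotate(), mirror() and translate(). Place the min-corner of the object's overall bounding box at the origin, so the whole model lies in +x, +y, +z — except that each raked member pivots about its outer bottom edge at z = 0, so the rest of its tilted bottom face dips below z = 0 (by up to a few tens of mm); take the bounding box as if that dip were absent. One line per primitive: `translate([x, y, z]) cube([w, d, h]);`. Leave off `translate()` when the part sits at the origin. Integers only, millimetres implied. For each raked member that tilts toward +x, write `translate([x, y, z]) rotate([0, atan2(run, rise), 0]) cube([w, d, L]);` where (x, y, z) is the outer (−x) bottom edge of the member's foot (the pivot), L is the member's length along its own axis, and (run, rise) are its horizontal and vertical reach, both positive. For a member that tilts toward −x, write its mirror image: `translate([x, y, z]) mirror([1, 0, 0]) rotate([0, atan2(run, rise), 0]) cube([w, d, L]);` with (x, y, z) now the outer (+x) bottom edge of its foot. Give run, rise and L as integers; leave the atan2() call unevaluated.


translate([280, 0, 672]) cube([95, 1108, 83]);
translate([0, 54, 0]) rotate([0, atan2(280, 672), 0]) cube([30, 45, 728]);
translate([655, 54, 0]) mirror([1, 0, 0]) rotate([0, atan2(280, 672), 0]) cube([30, 45, 728]);
translate([0, 1009, 0]) rotate([0, atan2(280, 672), 0]) cube([30, 45, 728]);
translate([655, 1009, 0]) mirror([1, 0, 0]) rotate([0, atan2(280, 672), 0]) cube([30, 45, 728]);


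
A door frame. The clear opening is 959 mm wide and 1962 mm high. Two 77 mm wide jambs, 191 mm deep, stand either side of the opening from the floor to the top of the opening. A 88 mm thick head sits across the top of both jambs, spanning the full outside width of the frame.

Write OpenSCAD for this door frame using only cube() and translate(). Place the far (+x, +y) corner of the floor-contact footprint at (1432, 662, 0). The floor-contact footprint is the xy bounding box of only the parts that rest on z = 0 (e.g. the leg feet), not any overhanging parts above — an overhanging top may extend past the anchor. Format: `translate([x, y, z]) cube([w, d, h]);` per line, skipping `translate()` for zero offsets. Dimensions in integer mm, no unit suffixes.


translate([319, 471, 0]) cube([77, 191, 1962]);
translate([1355, 471, 0]) cube([77, 191, 1962]);
translate([319, 471, 1962]) cube([1113, 191, 88]);


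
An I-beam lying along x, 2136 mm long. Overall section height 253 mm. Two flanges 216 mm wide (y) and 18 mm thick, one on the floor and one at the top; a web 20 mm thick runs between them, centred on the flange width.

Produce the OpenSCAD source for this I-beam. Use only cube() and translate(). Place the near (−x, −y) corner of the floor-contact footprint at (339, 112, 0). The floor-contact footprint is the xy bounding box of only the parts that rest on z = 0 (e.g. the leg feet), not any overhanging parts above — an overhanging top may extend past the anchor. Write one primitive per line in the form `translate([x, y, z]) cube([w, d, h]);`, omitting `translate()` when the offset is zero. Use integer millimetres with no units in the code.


translate([339, 112, 0]) cube([2136, 216, 18]);
translate([339, 210, 18]) cube([2136, 20, 217]);
translate([339, 112, 235]) cube([2136, 216, 18]);


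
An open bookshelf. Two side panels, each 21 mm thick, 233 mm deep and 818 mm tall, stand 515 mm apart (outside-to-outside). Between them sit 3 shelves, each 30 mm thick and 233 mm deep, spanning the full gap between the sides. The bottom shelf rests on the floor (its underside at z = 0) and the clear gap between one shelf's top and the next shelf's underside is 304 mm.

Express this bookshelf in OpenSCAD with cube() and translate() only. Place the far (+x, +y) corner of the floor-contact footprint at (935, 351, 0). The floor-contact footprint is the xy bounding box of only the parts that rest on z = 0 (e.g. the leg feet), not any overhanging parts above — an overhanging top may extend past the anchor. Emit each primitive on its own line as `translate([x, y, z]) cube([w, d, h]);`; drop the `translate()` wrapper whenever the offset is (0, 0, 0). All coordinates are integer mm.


translate([420, 118, 0]) cube([21, 233, 818]);
translate([914, 118, 0]) cube([21, 233, 818]);
translate([441, 118, 0]) cube([473, 233, 30]);
translate([441, 118, 334]) cube([473, 233, 30]);
translate([441, 118, 668]) cube([473, 233, 30]);


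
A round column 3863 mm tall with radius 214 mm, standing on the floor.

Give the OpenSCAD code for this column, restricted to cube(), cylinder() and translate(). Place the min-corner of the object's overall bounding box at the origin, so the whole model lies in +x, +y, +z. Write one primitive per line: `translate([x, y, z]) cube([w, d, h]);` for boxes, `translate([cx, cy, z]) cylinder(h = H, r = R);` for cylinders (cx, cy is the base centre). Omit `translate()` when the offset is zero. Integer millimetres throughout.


translate([214, 214, 0]) cylinder(h = 3863, r = 214);


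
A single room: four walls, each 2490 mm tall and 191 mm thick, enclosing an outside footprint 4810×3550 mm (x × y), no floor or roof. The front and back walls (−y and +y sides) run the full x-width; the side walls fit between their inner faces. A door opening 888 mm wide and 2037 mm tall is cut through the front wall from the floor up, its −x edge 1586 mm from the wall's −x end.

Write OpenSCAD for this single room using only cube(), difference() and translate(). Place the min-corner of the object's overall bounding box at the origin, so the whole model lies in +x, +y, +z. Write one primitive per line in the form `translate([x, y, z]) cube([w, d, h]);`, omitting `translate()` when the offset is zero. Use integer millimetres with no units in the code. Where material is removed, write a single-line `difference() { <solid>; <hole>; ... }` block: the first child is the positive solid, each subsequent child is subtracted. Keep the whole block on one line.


difference() { cube([4810, 191, 2490]); translate([1586, 0, 0]) cube([888, 191, 2037]); }
translate([0, 3359, 0]) cube([4810, 191, 2490]);
translate([0, 191, 0]) cube([191, 3168, 2490]);
translate([4619, 191, 0]) cube([191, 3168, 2490]);


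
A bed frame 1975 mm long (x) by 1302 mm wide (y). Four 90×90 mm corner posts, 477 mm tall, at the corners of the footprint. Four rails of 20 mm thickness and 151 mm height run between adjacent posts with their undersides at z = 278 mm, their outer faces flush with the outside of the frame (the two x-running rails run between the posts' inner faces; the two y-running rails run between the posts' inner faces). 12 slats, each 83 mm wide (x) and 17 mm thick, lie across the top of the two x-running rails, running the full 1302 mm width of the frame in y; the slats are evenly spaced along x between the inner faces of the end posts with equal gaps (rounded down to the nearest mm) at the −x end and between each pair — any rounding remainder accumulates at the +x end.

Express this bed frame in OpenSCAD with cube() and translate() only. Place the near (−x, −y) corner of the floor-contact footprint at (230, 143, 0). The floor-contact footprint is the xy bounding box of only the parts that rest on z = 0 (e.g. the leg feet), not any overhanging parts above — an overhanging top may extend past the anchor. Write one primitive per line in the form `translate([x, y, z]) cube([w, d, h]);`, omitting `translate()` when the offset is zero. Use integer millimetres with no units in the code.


translate([230, 143, 0]) cube([90, 90, 477]);
translate([230, 1355, 0]) cube([90, 90, 477]);
translate([2115, 143, 0]) cube([90, 90, 477]);
translate([2115, 1355, 0]) cube([90, 90, 477]);
translate([320, 143, 278]) cube([1795, 20, 151]);
translate([320, 1425, 278]) cube([1795, 20, 151]);
translate([230, 233, 278]) cube([20, 1122, 151]);
translate([2185, 233, 278]) cube([20, 1122, 151]);
translate([381, 143, 429]) cube([83, 1302, 17]);
translate([525, 143, 429]) cube([83, 1302, 17]);
translate([669, 143, 429]) cube([83, 1302, 17]);
translate([813, 143, 429]) cube([83, 1302, 17]);
translate([957, 143, 429]) cube([83, 1302, 17]);
translate([1101, 143, 429]) cube([83, 1302, 17]);
translate([1245, 143, 429]) cube([83, 1302, 17]);
translate([1389, 143, 429]) cube([83, 1302, 17]);
translate([1533, 143, 429]) cube([83, 1302, 17]);
translate([1677, 143, 429]) cube([83, 1302, 17]);
translate([1821, 143, 429]) cube([83, 1302, 17]);
translate([1965, 143, 429]) cube([83, 1302, 17]);


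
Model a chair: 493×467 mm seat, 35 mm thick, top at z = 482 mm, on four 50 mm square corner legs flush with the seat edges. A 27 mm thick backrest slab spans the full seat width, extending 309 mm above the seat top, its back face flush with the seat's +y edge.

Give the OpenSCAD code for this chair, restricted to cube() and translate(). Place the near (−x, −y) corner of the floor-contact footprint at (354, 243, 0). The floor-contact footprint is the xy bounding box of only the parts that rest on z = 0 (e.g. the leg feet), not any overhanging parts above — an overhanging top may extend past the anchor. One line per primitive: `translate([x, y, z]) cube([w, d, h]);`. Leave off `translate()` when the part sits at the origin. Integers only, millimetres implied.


// leg_h = 482 - 35 = 447
translate([354, 243, 447]) cube([493, 467, 35]);
translate([354, 243, 0]) cube([50, 50, 447]);
translate([797, 243, 0]) cube([50, 50, 447]);
translate([354, 660, 0]) cube([50, 50, 447]);
translate([797, 660, 0]) cube([50, 50, 447]);
translate([354, 683, 482]) cube([493, 27, 309]);


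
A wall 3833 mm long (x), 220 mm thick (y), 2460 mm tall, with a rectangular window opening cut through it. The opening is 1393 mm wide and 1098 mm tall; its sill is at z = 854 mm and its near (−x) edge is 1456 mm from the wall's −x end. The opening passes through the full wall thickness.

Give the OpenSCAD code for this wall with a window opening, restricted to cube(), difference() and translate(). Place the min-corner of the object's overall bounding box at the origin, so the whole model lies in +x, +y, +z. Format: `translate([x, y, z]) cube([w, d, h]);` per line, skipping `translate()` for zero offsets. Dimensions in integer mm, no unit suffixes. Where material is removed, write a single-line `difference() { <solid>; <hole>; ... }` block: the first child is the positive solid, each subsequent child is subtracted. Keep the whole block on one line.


difference() { cube([3833, 220, 2460]); translate([1456, 0, 854]) cube([1393, 220, 1098]); }


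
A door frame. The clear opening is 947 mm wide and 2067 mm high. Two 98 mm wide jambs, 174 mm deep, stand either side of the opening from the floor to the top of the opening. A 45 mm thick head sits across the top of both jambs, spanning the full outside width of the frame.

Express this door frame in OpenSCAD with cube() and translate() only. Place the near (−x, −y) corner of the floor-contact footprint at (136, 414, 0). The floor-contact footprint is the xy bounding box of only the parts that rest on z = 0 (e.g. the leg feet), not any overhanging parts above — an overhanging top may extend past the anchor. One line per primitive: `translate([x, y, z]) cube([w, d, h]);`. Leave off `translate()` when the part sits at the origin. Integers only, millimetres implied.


translate([136, 414, 0]) cube([98, 174, 2067]);
translate([1181, 414, 0]) cube([98, 174, 2067]);
translate([136, 414, 2067]) cube([1143, 174, 45]);


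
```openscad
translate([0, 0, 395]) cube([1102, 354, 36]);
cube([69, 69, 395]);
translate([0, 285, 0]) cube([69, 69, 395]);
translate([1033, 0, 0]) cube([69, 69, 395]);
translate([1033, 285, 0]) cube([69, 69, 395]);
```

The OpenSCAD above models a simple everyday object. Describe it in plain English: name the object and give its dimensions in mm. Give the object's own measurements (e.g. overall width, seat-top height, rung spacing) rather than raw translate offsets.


A bench: a 1102×354 mm seat slab, 36 mm thick, top at z = 431 mm, on four 69×69 mm square legs flush with the seat corners and standing on z = 0.


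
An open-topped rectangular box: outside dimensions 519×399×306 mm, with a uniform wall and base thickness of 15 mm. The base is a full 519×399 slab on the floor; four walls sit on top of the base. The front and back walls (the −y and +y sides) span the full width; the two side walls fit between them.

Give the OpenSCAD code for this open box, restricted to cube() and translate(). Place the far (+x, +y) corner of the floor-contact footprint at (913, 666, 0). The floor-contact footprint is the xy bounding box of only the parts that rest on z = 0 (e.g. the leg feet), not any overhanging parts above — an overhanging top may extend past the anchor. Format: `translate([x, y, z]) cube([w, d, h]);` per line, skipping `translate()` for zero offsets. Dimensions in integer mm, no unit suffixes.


translate([394, 267, 0]) cube([519, 399, 15]);
translate([394, 267, 15]) cube([519, 15, 291]);
translate([394, 651, 15]) cube([519, 15, 291]);
translate([394, 282, 15]) cube([15, 369, 291]);
translate([898, 282, 15]) cube([15, 369, 291]);


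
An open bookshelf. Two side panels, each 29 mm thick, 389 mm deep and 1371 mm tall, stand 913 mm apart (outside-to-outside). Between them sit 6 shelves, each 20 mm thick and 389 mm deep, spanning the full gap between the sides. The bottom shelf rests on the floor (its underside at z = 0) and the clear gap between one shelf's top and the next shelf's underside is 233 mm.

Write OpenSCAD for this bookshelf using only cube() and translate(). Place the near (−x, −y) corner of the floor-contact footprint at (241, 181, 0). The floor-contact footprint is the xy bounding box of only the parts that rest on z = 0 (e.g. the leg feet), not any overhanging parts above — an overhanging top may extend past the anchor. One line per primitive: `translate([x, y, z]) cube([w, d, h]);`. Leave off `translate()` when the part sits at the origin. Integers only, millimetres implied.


translate([241, 181, 0]) cube([29, 389, 1371]);
translate([1125, 181, 0]) cube([29, 389, 1371]);
translate([270, 181, 0]) cube([855, 389, 20]);
translate([270, 181, 253]) cube([855, 389, 20]);
translate([270, 181, 506]) cube([855, 389, 20]);
translate([270, 181, 759]) cube([855, 389, 20]);
translate([270, 181, 1012]) cube([855, 389, 20]);
translate([270, 181, 1265]) cube([855, 389, 20]);


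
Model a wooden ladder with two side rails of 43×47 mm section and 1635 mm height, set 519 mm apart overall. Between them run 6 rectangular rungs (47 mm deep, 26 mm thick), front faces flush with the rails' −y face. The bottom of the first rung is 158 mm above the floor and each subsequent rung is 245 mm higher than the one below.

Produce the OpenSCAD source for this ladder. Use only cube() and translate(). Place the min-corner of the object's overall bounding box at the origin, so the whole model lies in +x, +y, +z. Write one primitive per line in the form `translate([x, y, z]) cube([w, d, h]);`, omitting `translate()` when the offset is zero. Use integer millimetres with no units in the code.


cube([43, 47, 1635]);
translate([476, 0, 0]) cube([43, 47, 1635]);
translate([43, 0, 158]) cube([433, 47, 26]);
translate([43, 0, 403]) cube([433, 47, 26]);
translate([43, 0, 648]) cube([433, 47, 26]);
translate([43, 0, 893]) cube([433, 47, 26]);
translate([43, 0, 1138]) cube([433, 47, 26]);
translate([43, 0, 1383]) cube([433, 47, 26]);


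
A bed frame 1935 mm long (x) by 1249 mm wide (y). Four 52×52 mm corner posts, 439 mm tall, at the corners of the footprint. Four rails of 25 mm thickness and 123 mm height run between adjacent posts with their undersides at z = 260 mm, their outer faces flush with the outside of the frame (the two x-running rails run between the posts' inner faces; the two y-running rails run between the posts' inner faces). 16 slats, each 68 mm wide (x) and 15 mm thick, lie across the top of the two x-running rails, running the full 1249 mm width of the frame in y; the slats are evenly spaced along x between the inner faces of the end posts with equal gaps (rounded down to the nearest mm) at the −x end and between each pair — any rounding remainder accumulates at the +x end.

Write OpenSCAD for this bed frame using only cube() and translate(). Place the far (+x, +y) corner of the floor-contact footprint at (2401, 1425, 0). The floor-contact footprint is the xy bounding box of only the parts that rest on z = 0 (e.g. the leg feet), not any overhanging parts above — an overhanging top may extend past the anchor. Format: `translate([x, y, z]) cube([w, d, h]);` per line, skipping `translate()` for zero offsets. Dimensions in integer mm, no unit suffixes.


translate([466, 176, 0]) cube([52, 52, 439]);
translate([466, 1373, 0]) cube([52, 52, 439]);
translate([2349, 176, 0]) cube([52, 52, 439]);
translate([2349, 1373, 0]) cube([52, 52, 439]);
translate([518, 176, 260]) cube([1831, 25, 123]);
translate([518, 1400, 260]) cube([1831, 25, 123]);
translate([466, 228, 260]) cube([25, 1145, 123]);
translate([2376, 228, 260]) cube([25, 1145, 123]);
translate([561, 176, 383]) cube([68, 1249, 15]);
translate([672, 176, 383]) cube([68, 1249, 15]);
translate([783, 176, 383]) cube([68, 1249, 15]);
translate([894, 176, 383]) cube([68, 1249, 15]);
translate([1005, 176, 383]) cube([68, 1249, 15]);
translate([1116, 176, 383]) cube([68, 1249, 15]);
translate([1227, 176, 383]) cube([68, 1249, 15]);
translate([1338, 176, 383]) cube([68, 1249, 15]);
translate([1449, 176, 383]) cube([68, 1249, 15]);
translate([1560, 176, 383]) cube([68, 1249, 15]);
translate([1671, 176, 383]) cube([68, 1249, 15]);
translate([1782, 176, 383]) cube([68, 1249, 15]);
translate([1893, 176, 383]) cube([68, 1249, 15]);
translate([2004, 176, 383]) cube([68, 1249, 15]);
translate([2115, 176, 383]) cube([68, 1249, 15]);
translate([2226, 176, 383]) cube([68, 1249, 15]);
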